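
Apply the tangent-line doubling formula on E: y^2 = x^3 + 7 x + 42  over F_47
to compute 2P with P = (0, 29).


Doubling: s = (3 x1^2 + a) / (2 y1)
s = (3*0^2 + 7) / (2*29) mod 47 = 22
x3 = s^2 - 2 x1 mod 47 = 22^2 - 2*0 = 14
y3 = s (x1 - x3) - y1 mod 47 = 22 * (0 - 14) - 29 = 39

2P = (14, 39)


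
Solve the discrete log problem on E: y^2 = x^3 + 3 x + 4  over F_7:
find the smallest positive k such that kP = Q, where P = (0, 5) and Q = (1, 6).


Enumerate multiples of P until we hit Q = (1, 6):
  1P = (0, 5)
  2P = (1, 1)
  3P = (1, 6)
Match found at i = 3.

k = 3


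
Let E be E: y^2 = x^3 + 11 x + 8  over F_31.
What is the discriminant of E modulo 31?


4 a^3 + 27 b^2 = 4*11^3 + 27*8^2 = 5324 + 1728 = 7052
Delta = -16 * (7052) = -112832
Delta mod 31 = 8

Delta = 8 (mod 31)


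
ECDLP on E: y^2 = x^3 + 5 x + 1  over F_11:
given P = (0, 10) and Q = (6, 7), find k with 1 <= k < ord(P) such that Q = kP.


Enumerate multiples of P until we hit Q = (6, 7):
  1P = (0, 10)
  2P = (9, 7)
  3P = (7, 7)
  4P = (8, 6)
  5P = (6, 4)
  6P = (6, 7)
Match found at i = 6.

k = 6


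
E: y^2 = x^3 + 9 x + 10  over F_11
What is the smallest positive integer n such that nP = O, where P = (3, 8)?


Compute successive multiples of P until we hit O:
  1P = (3, 8)
  2P = (8, 0)
  3P = (3, 3)
  4P = O

ord(P) = 4


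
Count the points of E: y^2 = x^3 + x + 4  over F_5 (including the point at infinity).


For each x in F_5, count y with y^2 = x^3 + 1 x + 4 mod 5:
  x = 0: RHS = 4, y in [2, 3]  -> 2 point(s)
  x = 1: RHS = 1, y in [1, 4]  -> 2 point(s)
  x = 2: RHS = 4, y in [2, 3]  -> 2 point(s)
  x = 3: RHS = 4, y in [2, 3]  -> 2 point(s)
Affine points: 8. Add the point at infinity: total = 9.

#E(F_5) = 9


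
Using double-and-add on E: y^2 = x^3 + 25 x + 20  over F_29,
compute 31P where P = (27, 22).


k = 31 = 11111_2 (binary, LSB first: 11111)
Double-and-add from P = (27, 22):
  bit 0 = 1: acc = O + (27, 22) = (27, 22)
  bit 1 = 1: acc = (27, 22) + (28, 20) = (7, 25)
  bit 2 = 1: acc = (7, 25) + (8, 23) = (18, 26)
  bit 3 = 1: acc = (18, 26) + (20, 20) = (0, 7)
  bit 4 = 1: acc = (0, 7) + (22, 13) = (3, 8)

31P = (3, 8)


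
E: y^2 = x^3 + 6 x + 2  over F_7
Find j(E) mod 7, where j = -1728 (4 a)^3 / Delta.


Delta = -16(4 a^3 + 27 b^2) mod 7 = 2
-1728 * (4 a)^3 = -1728 * (4*6)^3 mod 7 = 6
j = 6 * 2^(-1) mod 7 = 3

j = 3 (mod 7)


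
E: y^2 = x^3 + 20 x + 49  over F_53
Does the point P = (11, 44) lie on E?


Check whether y^2 = x^3 + 20 x + 49 (mod 53) for (x, y) = (11, 44).
LHS: y^2 = 44^2 mod 53 = 28
RHS: x^3 + 20 x + 49 = 11^3 + 20*11 + 49 mod 53 = 10
LHS != RHS

No, not on the curve


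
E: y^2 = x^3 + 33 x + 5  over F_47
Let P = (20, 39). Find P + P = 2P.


Doubling: s = (3 x1^2 + a) / (2 y1)
s = (3*20^2 + 33) / (2*39) mod 47 = 14
x3 = s^2 - 2 x1 mod 47 = 14^2 - 2*20 = 15
y3 = s (x1 - x3) - y1 mod 47 = 14 * (20 - 15) - 39 = 31

2P = (15, 31)


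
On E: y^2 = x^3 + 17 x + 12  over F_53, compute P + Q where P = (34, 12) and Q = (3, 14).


P != Q, so use the chord formula.
s = (y2 - y1) / (x2 - x1) = (2) / (22) mod 53 = 29
x3 = s^2 - x1 - x2 mod 53 = 29^2 - 34 - 3 = 9
y3 = s (x1 - x3) - y1 mod 53 = 29 * (34 - 9) - 12 = 24

P + Q = (9, 24)


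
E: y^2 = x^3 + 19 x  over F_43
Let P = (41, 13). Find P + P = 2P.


Doubling: s = (3 x1^2 + a) / (2 y1)
s = (3*41^2 + 19) / (2*13) mod 43 = 26
x3 = s^2 - 2 x1 mod 43 = 26^2 - 2*41 = 35
y3 = s (x1 - x3) - y1 mod 43 = 26 * (41 - 35) - 13 = 14

2P = (35, 14)


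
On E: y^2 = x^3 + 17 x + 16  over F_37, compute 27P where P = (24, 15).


k = 27 = 11011_2 (binary, LSB first: 11011)
Double-and-add from P = (24, 15):
  bit 0 = 1: acc = O + (24, 15) = (24, 15)
  bit 1 = 1: acc = (24, 15) + (29, 21) = (18, 7)
  bit 2 = 0: acc unchanged = (18, 7)
  bit 3 = 1: acc = (18, 7) + (1, 21) = (27, 20)
  bit 4 = 1: acc = (27, 20) + (14, 1) = (22, 30)

27P = (22, 30)


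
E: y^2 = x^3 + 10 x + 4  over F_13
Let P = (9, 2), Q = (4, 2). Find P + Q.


P != Q, so use the chord formula.
s = (y2 - y1) / (x2 - x1) = (0) / (8) mod 13 = 0
x3 = s^2 - x1 - x2 mod 13 = 0^2 - 9 - 4 = 0
y3 = s (x1 - x3) - y1 mod 13 = 0 * (9 - 0) - 2 = 11

P + Q = (0, 11)


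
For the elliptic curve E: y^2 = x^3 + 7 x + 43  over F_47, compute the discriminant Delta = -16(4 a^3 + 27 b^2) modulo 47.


4 a^3 + 27 b^2 = 4*7^3 + 27*43^2 = 1372 + 49923 = 51295
Delta = -16 * (51295) = -820720
Delta mod 47 = 41

Delta = 41 (mod 47)


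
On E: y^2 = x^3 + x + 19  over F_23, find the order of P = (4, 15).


Compute successive multiples of P until we hit O:
  1P = (4, 15)
  2P = (18, 2)
  3P = (17, 2)
  4P = (3, 7)
  5P = (11, 21)
  6P = (20, 14)
  7P = (7, 1)
  8P = (21, 3)
  ... (continuing to 19P)
  19P = O

ord(P) = 19


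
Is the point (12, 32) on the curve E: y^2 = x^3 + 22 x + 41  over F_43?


Check whether y^2 = x^3 + 22 x + 41 (mod 43) for (x, y) = (12, 32).
LHS: y^2 = 32^2 mod 43 = 35
RHS: x^3 + 22 x + 41 = 12^3 + 22*12 + 41 mod 43 = 12
LHS != RHS

No, not on the curve


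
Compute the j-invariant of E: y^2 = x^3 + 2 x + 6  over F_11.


Delta = -16(4 a^3 + 27 b^2) mod 11 = 7
-1728 * (4 a)^3 = -1728 * (4*2)^3 mod 11 = 5
j = 5 * 7^(-1) mod 11 = 7

j = 7 (mod 11)


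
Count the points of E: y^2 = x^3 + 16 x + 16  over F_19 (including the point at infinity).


For each x in F_19, count y with y^2 = x^3 + 16 x + 16 mod 19:
  x = 0: RHS = 16, y in [4, 15]  -> 2 point(s)
  x = 4: RHS = 11, y in [7, 12]  -> 2 point(s)
  x = 6: RHS = 5, y in [9, 10]  -> 2 point(s)
  x = 10: RHS = 17, y in [6, 13]  -> 2 point(s)
  x = 12: RHS = 17, y in [6, 13]  -> 2 point(s)
  x = 14: RHS = 1, y in [1, 18]  -> 2 point(s)
  x = 16: RHS = 17, y in [6, 13]  -> 2 point(s)
Affine points: 14. Add the point at infinity: total = 15.

#E(F_19) = 15


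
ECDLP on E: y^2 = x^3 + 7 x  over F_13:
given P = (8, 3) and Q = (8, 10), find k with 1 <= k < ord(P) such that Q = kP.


Enumerate multiples of P until we hit Q = (8, 10):
  1P = (8, 3)
  2P = (9, 5)
  3P = (0, 0)
  4P = (9, 8)
  5P = (8, 10)
Match found at i = 5.

k = 5


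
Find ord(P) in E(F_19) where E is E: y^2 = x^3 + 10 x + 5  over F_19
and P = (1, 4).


Compute successive multiples of P until we hit O:
  1P = (1, 4)
  2P = (14, 1)
  3P = (9, 11)
  4P = (16, 9)
  5P = (0, 9)
  6P = (5, 16)
  7P = (3, 9)
  8P = (7, 0)
  ... (continuing to 16P)
  16P = O

ord(P) = 16


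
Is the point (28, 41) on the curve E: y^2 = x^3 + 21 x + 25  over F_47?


Check whether y^2 = x^3 + 21 x + 25 (mod 47) for (x, y) = (28, 41).
LHS: y^2 = 41^2 mod 47 = 36
RHS: x^3 + 21 x + 25 = 28^3 + 21*28 + 25 mod 47 = 5
LHS != RHS

No, not on the curve


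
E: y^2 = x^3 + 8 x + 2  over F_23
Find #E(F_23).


For each x in F_23, count y with y^2 = x^3 + 8 x + 2 mod 23:
  x = 0: RHS = 2, y in [5, 18]  -> 2 point(s)
  x = 2: RHS = 3, y in [7, 16]  -> 2 point(s)
  x = 4: RHS = 6, y in [11, 12]  -> 2 point(s)
  x = 5: RHS = 6, y in [11, 12]  -> 2 point(s)
  x = 6: RHS = 13, y in [6, 17]  -> 2 point(s)
  x = 8: RHS = 3, y in [7, 16]  -> 2 point(s)
  x = 10: RHS = 1, y in [1, 22]  -> 2 point(s)
  x = 11: RHS = 18, y in [8, 15]  -> 2 point(s)
  x = 12: RHS = 9, y in [3, 20]  -> 2 point(s)
  x = 13: RHS = 3, y in [7, 16]  -> 2 point(s)
  x = 14: RHS = 6, y in [11, 12]  -> 2 point(s)
  x = 15: RHS = 1, y in [1, 22]  -> 2 point(s)
  x = 21: RHS = 1, y in [1, 22]  -> 2 point(s)
  x = 22: RHS = 16, y in [4, 19]  -> 2 point(s)
Affine points: 28. Add the point at infinity: total = 29.

#E(F_23) = 29


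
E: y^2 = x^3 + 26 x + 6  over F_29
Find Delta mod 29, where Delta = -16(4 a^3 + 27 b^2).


4 a^3 + 27 b^2 = 4*26^3 + 27*6^2 = 70304 + 972 = 71276
Delta = -16 * (71276) = -1140416
Delta mod 29 = 9

Delta = 9 (mod 29)


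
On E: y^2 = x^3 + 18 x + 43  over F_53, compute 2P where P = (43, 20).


Doubling: s = (3 x1^2 + a) / (2 y1)
s = (3*43^2 + 18) / (2*20) mod 53 = 0
x3 = s^2 - 2 x1 mod 53 = 0^2 - 2*43 = 20
y3 = s (x1 - x3) - y1 mod 53 = 0 * (43 - 20) - 20 = 33

2P = (20, 33)


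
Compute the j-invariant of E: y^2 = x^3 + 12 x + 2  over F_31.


Delta = -16(4 a^3 + 27 b^2) mod 31 = 24
-1728 * (4 a)^3 = -1728 * (4*12)^3 mod 31 = 27
j = 27 * 24^(-1) mod 31 = 5

j = 5 (mod 31)


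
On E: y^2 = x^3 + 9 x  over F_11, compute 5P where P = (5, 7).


k = 5 = 101_2 (binary, LSB first: 101)
Double-and-add from P = (5, 7):
  bit 0 = 1: acc = O + (5, 7) = (5, 7)
  bit 1 = 0: acc unchanged = (5, 7)
  bit 2 = 1: acc = (5, 7) + (4, 1) = (5, 4)

5P = (5, 4)


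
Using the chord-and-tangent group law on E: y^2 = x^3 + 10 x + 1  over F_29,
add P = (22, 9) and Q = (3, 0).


P != Q, so use the chord formula.
s = (y2 - y1) / (x2 - x1) = (20) / (10) mod 29 = 2
x3 = s^2 - x1 - x2 mod 29 = 2^2 - 22 - 3 = 8
y3 = s (x1 - x3) - y1 mod 29 = 2 * (22 - 8) - 9 = 19

P + Q = (8, 19)


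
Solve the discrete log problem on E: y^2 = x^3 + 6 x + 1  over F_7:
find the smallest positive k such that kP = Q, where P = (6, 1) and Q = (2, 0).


Enumerate multiples of P until we hit Q = (2, 0):
  1P = (6, 1)
  2P = (3, 2)
  3P = (2, 0)
Match found at i = 3.

k = 3


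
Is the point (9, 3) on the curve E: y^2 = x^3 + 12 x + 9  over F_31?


Check whether y^2 = x^3 + 12 x + 9 (mod 31) for (x, y) = (9, 3).
LHS: y^2 = 3^2 mod 31 = 9
RHS: x^3 + 12 x + 9 = 9^3 + 12*9 + 9 mod 31 = 9
LHS = RHS

Yes, on the curve


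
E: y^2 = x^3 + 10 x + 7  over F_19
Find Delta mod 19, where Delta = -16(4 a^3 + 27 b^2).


4 a^3 + 27 b^2 = 4*10^3 + 27*7^2 = 4000 + 1323 = 5323
Delta = -16 * (5323) = -85168
Delta mod 19 = 9

Delta = 9 (mod 19)


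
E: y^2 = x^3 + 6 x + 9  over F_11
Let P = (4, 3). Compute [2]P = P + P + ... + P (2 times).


k = 2 = 10_2 (binary, LSB first: 01)
Double-and-add from P = (4, 3):
  bit 0 = 0: acc unchanged = O
  bit 1 = 1: acc = O + (7, 3) = (7, 3)

2P = (7, 3)


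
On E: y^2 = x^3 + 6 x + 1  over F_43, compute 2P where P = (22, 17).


Doubling: s = (3 x1^2 + a) / (2 y1)
s = (3*22^2 + 6) / (2*17) mod 43 = 10
x3 = s^2 - 2 x1 mod 43 = 10^2 - 2*22 = 13
y3 = s (x1 - x3) - y1 mod 43 = 10 * (22 - 13) - 17 = 30

2P = (13, 30)


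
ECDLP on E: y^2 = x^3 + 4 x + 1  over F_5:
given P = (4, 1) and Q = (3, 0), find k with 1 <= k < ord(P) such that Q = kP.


Enumerate multiples of P until we hit Q = (3, 0):
  1P = (4, 1)
  2P = (3, 0)
Match found at i = 2.

k = 2


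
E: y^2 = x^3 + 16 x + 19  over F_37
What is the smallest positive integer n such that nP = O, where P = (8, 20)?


Compute successive multiples of P until we hit O:
  1P = (8, 20)
  2P = (14, 8)
  3P = (19, 2)
  4P = (35, 4)
  5P = (1, 6)
  6P = (32, 6)
  7P = (31, 15)
  8P = (7, 20)
  ... (continuing to 33P)
  33P = O

ord(P) = 33


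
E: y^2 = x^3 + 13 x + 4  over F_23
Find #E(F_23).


For each x in F_23, count y with y^2 = x^3 + 13 x + 4 mod 23:
  x = 0: RHS = 4, y in [2, 21]  -> 2 point(s)
  x = 1: RHS = 18, y in [8, 15]  -> 2 point(s)
  x = 3: RHS = 1, y in [1, 22]  -> 2 point(s)
  x = 7: RHS = 1, y in [1, 22]  -> 2 point(s)
  x = 11: RHS = 6, y in [11, 12]  -> 2 point(s)
  x = 12: RHS = 2, y in [5, 18]  -> 2 point(s)
  x = 13: RHS = 1, y in [1, 22]  -> 2 point(s)
  x = 14: RHS = 9, y in [3, 20]  -> 2 point(s)
  x = 15: RHS = 9, y in [3, 20]  -> 2 point(s)
  x = 17: RHS = 9, y in [3, 20]  -> 2 point(s)
  x = 19: RHS = 3, y in [7, 16]  -> 2 point(s)
  x = 21: RHS = 16, y in [4, 19]  -> 2 point(s)
  x = 22: RHS = 13, y in [6, 17]  -> 2 point(s)
Affine points: 26. Add the point at infinity: total = 27.

#E(F_23) = 27


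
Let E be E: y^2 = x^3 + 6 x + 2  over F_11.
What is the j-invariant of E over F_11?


Delta = -16(4 a^3 + 27 b^2) mod 11 = 2
-1728 * (4 a)^3 = -1728 * (4*6)^3 mod 11 = 3
j = 3 * 2^(-1) mod 11 = 7

j = 7 (mod 11)


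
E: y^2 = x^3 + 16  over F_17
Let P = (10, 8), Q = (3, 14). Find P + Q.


P != Q, so use the chord formula.
s = (y2 - y1) / (x2 - x1) = (6) / (10) mod 17 = 4
x3 = s^2 - x1 - x2 mod 17 = 4^2 - 10 - 3 = 3
y3 = s (x1 - x3) - y1 mod 17 = 4 * (10 - 3) - 8 = 3

P + Q = (3, 3)


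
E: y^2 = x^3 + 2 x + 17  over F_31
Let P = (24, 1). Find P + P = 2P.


Doubling: s = (3 x1^2 + a) / (2 y1)
s = (3*24^2 + 2) / (2*1) mod 31 = 28
x3 = s^2 - 2 x1 mod 31 = 28^2 - 2*24 = 23
y3 = s (x1 - x3) - y1 mod 31 = 28 * (24 - 23) - 1 = 27

2P = (23, 27)


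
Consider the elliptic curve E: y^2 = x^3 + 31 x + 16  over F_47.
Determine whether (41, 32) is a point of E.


Check whether y^2 = x^3 + 31 x + 16 (mod 47) for (x, y) = (41, 32).
LHS: y^2 = 32^2 mod 47 = 37
RHS: x^3 + 31 x + 16 = 41^3 + 31*41 + 16 mod 47 = 37
LHS = RHS

Yes, on the curve


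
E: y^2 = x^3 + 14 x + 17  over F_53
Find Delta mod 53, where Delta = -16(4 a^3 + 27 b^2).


4 a^3 + 27 b^2 = 4*14^3 + 27*17^2 = 10976 + 7803 = 18779
Delta = -16 * (18779) = -300464
Delta mod 53 = 46

Delta = 46 (mod 53)


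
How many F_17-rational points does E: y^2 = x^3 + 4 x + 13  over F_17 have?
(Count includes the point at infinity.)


For each x in F_17, count y with y^2 = x^3 + 4 x + 13 mod 17:
  x = 0: RHS = 13, y in [8, 9]  -> 2 point(s)
  x = 1: RHS = 1, y in [1, 16]  -> 2 point(s)
  x = 3: RHS = 1, y in [1, 16]  -> 2 point(s)
  x = 4: RHS = 8, y in [5, 12]  -> 2 point(s)
  x = 6: RHS = 15, y in [7, 10]  -> 2 point(s)
  x = 8: RHS = 13, y in [8, 9]  -> 2 point(s)
  x = 9: RHS = 13, y in [8, 9]  -> 2 point(s)
  x = 10: RHS = 16, y in [4, 13]  -> 2 point(s)
  x = 12: RHS = 4, y in [2, 15]  -> 2 point(s)
  x = 13: RHS = 1, y in [1, 16]  -> 2 point(s)
  x = 14: RHS = 8, y in [5, 12]  -> 2 point(s)
  x = 16: RHS = 8, y in [5, 12]  -> 2 point(s)
Affine points: 24. Add the point at infinity: total = 25.

#E(F_17) = 25


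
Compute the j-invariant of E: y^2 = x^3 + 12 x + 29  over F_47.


Delta = -16(4 a^3 + 27 b^2) mod 47 = 44
-1728 * (4 a)^3 = -1728 * (4*12)^3 mod 47 = 11
j = 11 * 44^(-1) mod 47 = 12

j = 12 (mod 47)


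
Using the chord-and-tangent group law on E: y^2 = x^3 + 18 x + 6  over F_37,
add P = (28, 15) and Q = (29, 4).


P != Q, so use the chord formula.
s = (y2 - y1) / (x2 - x1) = (26) / (1) mod 37 = 26
x3 = s^2 - x1 - x2 mod 37 = 26^2 - 28 - 29 = 27
y3 = s (x1 - x3) - y1 mod 37 = 26 * (28 - 27) - 15 = 11

P + Q = (27, 11)


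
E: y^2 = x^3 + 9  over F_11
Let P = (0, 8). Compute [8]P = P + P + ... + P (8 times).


k = 8 = 1000_2 (binary, LSB first: 0001)
Double-and-add from P = (0, 8):
  bit 0 = 0: acc unchanged = O
  bit 1 = 0: acc unchanged = O
  bit 2 = 0: acc unchanged = O
  bit 3 = 1: acc = O + (0, 3) = (0, 3)

8P = (0, 3)


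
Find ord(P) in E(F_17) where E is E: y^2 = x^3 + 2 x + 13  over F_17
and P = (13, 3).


Compute successive multiples of P until we hit O:
  1P = (13, 3)
  2P = (0, 9)
  3P = (2, 5)
  4P = (4, 0)
  5P = (2, 12)
  6P = (0, 8)
  7P = (13, 14)
  8P = O

ord(P) = 8


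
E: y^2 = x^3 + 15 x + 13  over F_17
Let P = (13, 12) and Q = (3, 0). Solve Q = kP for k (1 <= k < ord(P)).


Enumerate multiples of P until we hit Q = (3, 0):
  1P = (13, 12)
  2P = (4, 1)
  3P = (8, 13)
  4P = (11, 8)
  5P = (14, 3)
  6P = (3, 0)
Match found at i = 6.

k = 6


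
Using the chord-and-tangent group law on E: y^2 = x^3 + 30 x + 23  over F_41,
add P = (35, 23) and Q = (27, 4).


P != Q, so use the chord formula.
s = (y2 - y1) / (x2 - x1) = (22) / (33) mod 41 = 28
x3 = s^2 - x1 - x2 mod 41 = 28^2 - 35 - 27 = 25
y3 = s (x1 - x3) - y1 mod 41 = 28 * (35 - 25) - 23 = 11

P + Q = (25, 11)


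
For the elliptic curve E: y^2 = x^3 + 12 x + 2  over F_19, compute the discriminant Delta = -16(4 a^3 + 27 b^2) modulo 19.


4 a^3 + 27 b^2 = 4*12^3 + 27*2^2 = 6912 + 108 = 7020
Delta = -16 * (7020) = -112320
Delta mod 19 = 8

Delta = 8 (mod 19)


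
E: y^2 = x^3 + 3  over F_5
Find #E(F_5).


For each x in F_5, count y with y^2 = x^3 + 0 x + 3 mod 5:
  x = 1: RHS = 4, y in [2, 3]  -> 2 point(s)
  x = 2: RHS = 1, y in [1, 4]  -> 2 point(s)
  x = 3: RHS = 0, y in [0]  -> 1 point(s)
Affine points: 5. Add the point at infinity: total = 6.

#E(F_5) = 6


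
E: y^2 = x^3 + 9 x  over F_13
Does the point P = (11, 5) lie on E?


Check whether y^2 = x^3 + 9 x + 0 (mod 13) for (x, y) = (11, 5).
LHS: y^2 = 5^2 mod 13 = 12
RHS: x^3 + 9 x + 0 = 11^3 + 9*11 + 0 mod 13 = 0
LHS != RHS

No, not on the curve


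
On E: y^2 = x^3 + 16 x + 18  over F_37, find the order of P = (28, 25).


Compute successive multiples of P until we hit O:
  1P = (28, 25)
  2P = (18, 12)
  3P = (16, 35)
  4P = (5, 36)
  5P = (15, 9)
  6P = (15, 28)
  7P = (5, 1)
  8P = (16, 2)
  ... (continuing to 11P)
  11P = O

ord(P) = 11


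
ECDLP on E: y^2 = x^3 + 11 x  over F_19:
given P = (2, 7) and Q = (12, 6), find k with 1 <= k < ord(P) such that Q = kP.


Enumerate multiples of P until we hit Q = (12, 6):
  1P = (2, 7)
  2P = (5, 3)
  3P = (18, 8)
  4P = (16, 4)
  5P = (12, 6)
Match found at i = 5.

k = 5


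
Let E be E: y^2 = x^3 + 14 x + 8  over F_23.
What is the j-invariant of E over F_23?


Delta = -16(4 a^3 + 27 b^2) mod 23 = 10
-1728 * (4 a)^3 = -1728 * (4*14)^3 mod 23 = 13
j = 13 * 10^(-1) mod 23 = 22

j = 22 (mod 23)


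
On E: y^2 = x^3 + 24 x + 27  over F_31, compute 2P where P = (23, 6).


Doubling: s = (3 x1^2 + a) / (2 y1)
s = (3*23^2 + 24) / (2*6) mod 31 = 18
x3 = s^2 - 2 x1 mod 31 = 18^2 - 2*23 = 30
y3 = s (x1 - x3) - y1 mod 31 = 18 * (23 - 30) - 6 = 23

2P = (30, 23)


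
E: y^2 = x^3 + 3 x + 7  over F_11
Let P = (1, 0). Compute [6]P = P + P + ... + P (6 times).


k = 6 = 110_2 (binary, LSB first: 011)
Double-and-add from P = (1, 0):
  bit 0 = 0: acc unchanged = O
  bit 1 = 1: acc = O + O = O
  bit 2 = 1: acc = O + O = O

6P = O


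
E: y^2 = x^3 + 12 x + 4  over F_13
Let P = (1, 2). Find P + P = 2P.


Doubling: s = (3 x1^2 + a) / (2 y1)
s = (3*1^2 + 12) / (2*2) mod 13 = 7
x3 = s^2 - 2 x1 mod 13 = 7^2 - 2*1 = 8
y3 = s (x1 - x3) - y1 mod 13 = 7 * (1 - 8) - 2 = 1

2P = (8, 1)


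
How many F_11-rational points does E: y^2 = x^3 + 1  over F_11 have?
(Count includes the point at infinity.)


For each x in F_11, count y with y^2 = x^3 + 0 x + 1 mod 11:
  x = 0: RHS = 1, y in [1, 10]  -> 2 point(s)
  x = 2: RHS = 9, y in [3, 8]  -> 2 point(s)
  x = 5: RHS = 5, y in [4, 7]  -> 2 point(s)
  x = 7: RHS = 3, y in [5, 6]  -> 2 point(s)
  x = 9: RHS = 4, y in [2, 9]  -> 2 point(s)
  x = 10: RHS = 0, y in [0]  -> 1 point(s)
Affine points: 11. Add the point at infinity: total = 12.

#E(F_11) = 12


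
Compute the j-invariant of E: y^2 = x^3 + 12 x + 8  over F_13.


Delta = -16(4 a^3 + 27 b^2) mod 13 = 2
-1728 * (4 a)^3 = -1728 * (4*12)^3 mod 13 = 1
j = 1 * 2^(-1) mod 13 = 7

j = 7 (mod 13)


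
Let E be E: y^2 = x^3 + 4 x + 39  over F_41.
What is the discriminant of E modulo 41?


4 a^3 + 27 b^2 = 4*4^3 + 27*39^2 = 256 + 41067 = 41323
Delta = -16 * (41323) = -661168
Delta mod 41 = 39

Delta = 39 (mod 41)


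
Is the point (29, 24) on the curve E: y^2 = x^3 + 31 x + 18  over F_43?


Check whether y^2 = x^3 + 31 x + 18 (mod 43) for (x, y) = (29, 24).
LHS: y^2 = 24^2 mod 43 = 17
RHS: x^3 + 31 x + 18 = 29^3 + 31*29 + 18 mod 43 = 22
LHS != RHS

No, not on the curve


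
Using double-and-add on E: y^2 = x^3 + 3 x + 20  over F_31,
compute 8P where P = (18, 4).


k = 8 = 1000_2 (binary, LSB first: 0001)
Double-and-add from P = (18, 4):
  bit 0 = 0: acc unchanged = O
  bit 1 = 0: acc unchanged = O
  bit 2 = 0: acc unchanged = O
  bit 3 = 1: acc = O + (18, 27) = (18, 27)

8P = (18, 27)


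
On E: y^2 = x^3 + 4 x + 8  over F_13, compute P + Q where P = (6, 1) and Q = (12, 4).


P != Q, so use the chord formula.
s = (y2 - y1) / (x2 - x1) = (3) / (6) mod 13 = 7
x3 = s^2 - x1 - x2 mod 13 = 7^2 - 6 - 12 = 5
y3 = s (x1 - x3) - y1 mod 13 = 7 * (6 - 5) - 1 = 6

P + Q = (5, 6)


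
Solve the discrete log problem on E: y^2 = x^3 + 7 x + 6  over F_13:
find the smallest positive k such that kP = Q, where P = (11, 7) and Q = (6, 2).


Enumerate multiples of P until we hit Q = (6, 2):
  1P = (11, 7)
  2P = (1, 1)
  3P = (5, 7)
  4P = (10, 6)
  5P = (6, 11)
  6P = (6, 2)
Match found at i = 6.

k = 6


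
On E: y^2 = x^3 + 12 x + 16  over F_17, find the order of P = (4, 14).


Compute successive multiples of P until we hit O:
  1P = (4, 14)
  2P = (7, 16)
  3P = (14, 2)
  4P = (12, 16)
  5P = (0, 4)
  6P = (15, 1)
  7P = (6, 10)
  8P = (11, 0)
  ... (continuing to 16P)
  16P = O

ord(P) = 16


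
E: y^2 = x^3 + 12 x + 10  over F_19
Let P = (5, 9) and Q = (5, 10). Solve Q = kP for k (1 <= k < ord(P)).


Enumerate multiples of P until we hit Q = (5, 10):
  1P = (5, 9)
  2P = (16, 17)
  3P = (18, 4)
  4P = (12, 1)
  5P = (13, 11)
  6P = (7, 0)
  7P = (13, 8)
  8P = (12, 18)
  9P = (18, 15)
  10P = (16, 2)
  11P = (5, 10)
Match found at i = 11.

k = 11


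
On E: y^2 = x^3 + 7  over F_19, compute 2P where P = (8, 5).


Doubling: s = (3 x1^2 + a) / (2 y1)
s = (3*8^2 + 0) / (2*5) mod 19 = 4
x3 = s^2 - 2 x1 mod 19 = 4^2 - 2*8 = 0
y3 = s (x1 - x3) - y1 mod 19 = 4 * (8 - 0) - 5 = 8

2P = (0, 8)


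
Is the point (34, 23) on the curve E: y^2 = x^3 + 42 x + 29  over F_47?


Check whether y^2 = x^3 + 42 x + 29 (mod 47) for (x, y) = (34, 23).
LHS: y^2 = 23^2 mod 47 = 12
RHS: x^3 + 42 x + 29 = 34^3 + 42*34 + 29 mod 47 = 12
LHS = RHS

Yes, on the curve


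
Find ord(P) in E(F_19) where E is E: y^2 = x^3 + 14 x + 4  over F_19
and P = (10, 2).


Compute successive multiples of P until we hit O:
  1P = (10, 2)
  2P = (10, 17)
  3P = O

ord(P) = 3


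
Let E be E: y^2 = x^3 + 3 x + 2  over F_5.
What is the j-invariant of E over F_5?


Delta = -16(4 a^3 + 27 b^2) mod 5 = 4
-1728 * (4 a)^3 = -1728 * (4*3)^3 mod 5 = 1
j = 1 * 4^(-1) mod 5 = 4

j = 4 (mod 5)


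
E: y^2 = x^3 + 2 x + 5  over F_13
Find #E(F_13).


For each x in F_13, count y with y^2 = x^3 + 2 x + 5 mod 13:
  x = 2: RHS = 4, y in [2, 11]  -> 2 point(s)
  x = 3: RHS = 12, y in [5, 8]  -> 2 point(s)
  x = 4: RHS = 12, y in [5, 8]  -> 2 point(s)
  x = 5: RHS = 10, y in [6, 7]  -> 2 point(s)
  x = 6: RHS = 12, y in [5, 8]  -> 2 point(s)
  x = 8: RHS = 0, y in [0]  -> 1 point(s)
Affine points: 11. Add the point at infinity: total = 12.

#E(F_13) = 12


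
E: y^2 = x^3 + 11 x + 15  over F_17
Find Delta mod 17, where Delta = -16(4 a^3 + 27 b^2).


4 a^3 + 27 b^2 = 4*11^3 + 27*15^2 = 5324 + 6075 = 11399
Delta = -16 * (11399) = -182384
Delta mod 17 = 9

Delta = 9 (mod 17)


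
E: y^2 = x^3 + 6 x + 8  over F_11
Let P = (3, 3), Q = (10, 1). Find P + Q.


P != Q, so use the chord formula.
s = (y2 - y1) / (x2 - x1) = (9) / (7) mod 11 = 6
x3 = s^2 - x1 - x2 mod 11 = 6^2 - 3 - 10 = 1
y3 = s (x1 - x3) - y1 mod 11 = 6 * (3 - 1) - 3 = 9

P + Q = (1, 9)


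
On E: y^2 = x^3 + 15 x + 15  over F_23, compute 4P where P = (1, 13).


k = 4 = 100_2 (binary, LSB first: 001)
Double-and-add from P = (1, 13):
  bit 0 = 0: acc unchanged = O
  bit 1 = 0: acc unchanged = O
  bit 2 = 1: acc = O + (4, 1) = (4, 1)

4P = (4, 1)


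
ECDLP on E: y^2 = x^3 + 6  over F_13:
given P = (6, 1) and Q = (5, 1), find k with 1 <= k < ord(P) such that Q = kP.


Enumerate multiples of P until we hit Q = (5, 1):
  1P = (6, 1)
  2P = (5, 1)
Match found at i = 2.

k = 2


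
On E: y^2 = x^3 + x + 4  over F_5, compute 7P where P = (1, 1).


k = 7 = 111_2 (binary, LSB first: 111)
Double-and-add from P = (1, 1):
  bit 0 = 1: acc = O + (1, 1) = (1, 1)
  bit 1 = 1: acc = (1, 1) + (2, 2) = (3, 2)
  bit 2 = 1: acc = (3, 2) + (0, 2) = (2, 3)

7P = (2, 3)


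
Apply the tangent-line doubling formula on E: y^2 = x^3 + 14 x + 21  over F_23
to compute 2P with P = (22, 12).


Doubling: s = (3 x1^2 + a) / (2 y1)
s = (3*22^2 + 14) / (2*12) mod 23 = 17
x3 = s^2 - 2 x1 mod 23 = 17^2 - 2*22 = 15
y3 = s (x1 - x3) - y1 mod 23 = 17 * (22 - 15) - 12 = 15

2P = (15, 15)


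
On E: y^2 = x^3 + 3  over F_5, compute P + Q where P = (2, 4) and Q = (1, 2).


P != Q, so use the chord formula.
s = (y2 - y1) / (x2 - x1) = (3) / (4) mod 5 = 2
x3 = s^2 - x1 - x2 mod 5 = 2^2 - 2 - 1 = 1
y3 = s (x1 - x3) - y1 mod 5 = 2 * (2 - 1) - 4 = 3

P + Q = (1, 3)


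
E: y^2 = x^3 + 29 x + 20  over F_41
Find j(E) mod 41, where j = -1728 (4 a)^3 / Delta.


Delta = -16(4 a^3 + 27 b^2) mod 41 = 30
-1728 * (4 a)^3 = -1728 * (4*29)^3 mod 41 = 8
j = 8 * 30^(-1) mod 41 = 3

j = 3 (mod 41)


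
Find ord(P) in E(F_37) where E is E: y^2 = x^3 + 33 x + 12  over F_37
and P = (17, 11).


Compute successive multiples of P until we hit O:
  1P = (17, 11)
  2P = (14, 31)
  3P = (34, 16)
  4P = (30, 20)
  5P = (15, 16)
  6P = (2, 7)
  7P = (11, 35)
  8P = (25, 21)
  ... (continuing to 21P)
  21P = O

ord(P) = 21


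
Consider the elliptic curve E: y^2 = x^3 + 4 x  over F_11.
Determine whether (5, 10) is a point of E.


Check whether y^2 = x^3 + 4 x + 0 (mod 11) for (x, y) = (5, 10).
LHS: y^2 = 10^2 mod 11 = 1
RHS: x^3 + 4 x + 0 = 5^3 + 4*5 + 0 mod 11 = 2
LHS != RHS

No, not on the curve


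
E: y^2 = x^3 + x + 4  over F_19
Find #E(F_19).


For each x in F_19, count y with y^2 = x^3 + 1 x + 4 mod 19:
  x = 0: RHS = 4, y in [2, 17]  -> 2 point(s)
  x = 1: RHS = 6, y in [5, 14]  -> 2 point(s)
  x = 5: RHS = 1, y in [1, 18]  -> 2 point(s)
  x = 6: RHS = 17, y in [6, 13]  -> 2 point(s)
  x = 8: RHS = 11, y in [7, 12]  -> 2 point(s)
  x = 9: RHS = 1, y in [1, 18]  -> 2 point(s)
  x = 10: RHS = 7, y in [8, 11]  -> 2 point(s)
  x = 11: RHS = 16, y in [4, 15]  -> 2 point(s)
  x = 14: RHS = 7, y in [8, 11]  -> 2 point(s)
Affine points: 18. Add the point at infinity: total = 19.

#E(F_19) = 19


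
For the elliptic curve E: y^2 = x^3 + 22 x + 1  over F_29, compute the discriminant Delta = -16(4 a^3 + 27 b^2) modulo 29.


4 a^3 + 27 b^2 = 4*22^3 + 27*1^2 = 42592 + 27 = 42619
Delta = -16 * (42619) = -681904
Delta mod 29 = 2

Delta = 2 (mod 29)


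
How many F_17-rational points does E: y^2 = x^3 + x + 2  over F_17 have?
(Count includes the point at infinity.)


For each x in F_17, count y with y^2 = x^3 + 1 x + 2 mod 17:
  x = 0: RHS = 2, y in [6, 11]  -> 2 point(s)
  x = 1: RHS = 4, y in [2, 15]  -> 2 point(s)
  x = 3: RHS = 15, y in [7, 10]  -> 2 point(s)
  x = 4: RHS = 2, y in [6, 11]  -> 2 point(s)
  x = 5: RHS = 13, y in [8, 9]  -> 2 point(s)
  x = 9: RHS = 9, y in [3, 14]  -> 2 point(s)
  x = 10: RHS = 9, y in [3, 14]  -> 2 point(s)
  x = 11: RHS = 1, y in [1, 16]  -> 2 point(s)
  x = 12: RHS = 8, y in [5, 12]  -> 2 point(s)
  x = 13: RHS = 2, y in [6, 11]  -> 2 point(s)
  x = 15: RHS = 9, y in [3, 14]  -> 2 point(s)
  x = 16: RHS = 0, y in [0]  -> 1 point(s)
Affine points: 23. Add the point at infinity: total = 24.

#E(F_17) = 24


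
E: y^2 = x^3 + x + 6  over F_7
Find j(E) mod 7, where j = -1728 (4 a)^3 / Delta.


Delta = -16(4 a^3 + 27 b^2) mod 7 = 1
-1728 * (4 a)^3 = -1728 * (4*1)^3 mod 7 = 1
j = 1 * 1^(-1) mod 7 = 1

j = 1 (mod 7)


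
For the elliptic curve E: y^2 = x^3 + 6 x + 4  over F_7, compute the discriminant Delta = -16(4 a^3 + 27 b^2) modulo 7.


4 a^3 + 27 b^2 = 4*6^3 + 27*4^2 = 864 + 432 = 1296
Delta = -16 * (1296) = -20736
Delta mod 7 = 5

Delta = 5 (mod 7)


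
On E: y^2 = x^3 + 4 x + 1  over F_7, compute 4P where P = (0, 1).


k = 4 = 100_2 (binary, LSB first: 001)
Double-and-add from P = (0, 1):
  bit 0 = 0: acc unchanged = O
  bit 1 = 0: acc unchanged = O
  bit 2 = 1: acc = O + (0, 6) = (0, 6)

4P = (0, 6)


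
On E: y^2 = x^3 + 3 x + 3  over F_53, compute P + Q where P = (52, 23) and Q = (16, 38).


P != Q, so use the chord formula.
s = (y2 - y1) / (x2 - x1) = (15) / (17) mod 53 = 4
x3 = s^2 - x1 - x2 mod 53 = 4^2 - 52 - 16 = 1
y3 = s (x1 - x3) - y1 mod 53 = 4 * (52 - 1) - 23 = 22

P + Q = (1, 22)


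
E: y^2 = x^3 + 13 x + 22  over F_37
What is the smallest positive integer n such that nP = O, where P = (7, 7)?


Compute successive multiples of P until we hit O:
  1P = (7, 7)
  2P = (26, 19)
  3P = (25, 5)
  4P = (21, 11)
  5P = (34, 17)
  6P = (34, 20)
  7P = (21, 26)
  8P = (25, 32)
  ... (continuing to 11P)
  11P = O

ord(P) = 11


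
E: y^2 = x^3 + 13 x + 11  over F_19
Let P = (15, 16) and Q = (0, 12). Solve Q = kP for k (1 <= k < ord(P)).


Enumerate multiples of P until we hit Q = (0, 12):
  1P = (15, 16)
  2P = (0, 12)
Match found at i = 2.

k = 2


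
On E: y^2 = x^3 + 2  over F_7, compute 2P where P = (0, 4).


Doubling: s = (3 x1^2 + a) / (2 y1)
s = (3*0^2 + 0) / (2*4) mod 7 = 0
x3 = s^2 - 2 x1 mod 7 = 0^2 - 2*0 = 0
y3 = s (x1 - x3) - y1 mod 7 = 0 * (0 - 0) - 4 = 3

2P = (0, 3)


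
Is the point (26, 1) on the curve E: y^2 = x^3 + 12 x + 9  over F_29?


Check whether y^2 = x^3 + 12 x + 9 (mod 29) for (x, y) = (26, 1).
LHS: y^2 = 1^2 mod 29 = 1
RHS: x^3 + 12 x + 9 = 26^3 + 12*26 + 9 mod 29 = 4
LHS != RHS

No, not on the curve


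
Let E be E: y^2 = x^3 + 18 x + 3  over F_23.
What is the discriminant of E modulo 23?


4 a^3 + 27 b^2 = 4*18^3 + 27*3^2 = 23328 + 243 = 23571
Delta = -16 * (23571) = -377136
Delta mod 23 = 18

Delta = 18 (mod 23)


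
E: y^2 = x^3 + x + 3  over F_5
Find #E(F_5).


For each x in F_5, count y with y^2 = x^3 + 1 x + 3 mod 5:
  x = 1: RHS = 0, y in [0]  -> 1 point(s)
  x = 4: RHS = 1, y in [1, 4]  -> 2 point(s)
Affine points: 3. Add the point at infinity: total = 4.

#E(F_5) = 4


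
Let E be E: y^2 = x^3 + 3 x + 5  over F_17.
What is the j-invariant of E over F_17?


Delta = -16(4 a^3 + 27 b^2) mod 17 = 1
-1728 * (4 a)^3 = -1728 * (4*3)^3 mod 17 = 15
j = 15 * 1^(-1) mod 17 = 15

j = 15 (mod 17)


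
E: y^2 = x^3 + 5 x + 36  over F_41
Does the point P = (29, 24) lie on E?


Check whether y^2 = x^3 + 5 x + 36 (mod 41) for (x, y) = (29, 24).
LHS: y^2 = 24^2 mod 41 = 2
RHS: x^3 + 5 x + 36 = 29^3 + 5*29 + 36 mod 41 = 11
LHS != RHS

No, not on the curve


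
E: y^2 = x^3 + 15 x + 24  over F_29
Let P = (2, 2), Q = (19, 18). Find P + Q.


P != Q, so use the chord formula.
s = (y2 - y1) / (x2 - x1) = (16) / (17) mod 29 = 18
x3 = s^2 - x1 - x2 mod 29 = 18^2 - 2 - 19 = 13
y3 = s (x1 - x3) - y1 mod 29 = 18 * (2 - 13) - 2 = 3

P + Q = (13, 3)


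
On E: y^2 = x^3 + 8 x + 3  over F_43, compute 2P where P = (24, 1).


Doubling: s = (3 x1^2 + a) / (2 y1)
s = (3*24^2 + 8) / (2*1) mod 43 = 8
x3 = s^2 - 2 x1 mod 43 = 8^2 - 2*24 = 16
y3 = s (x1 - x3) - y1 mod 43 = 8 * (24 - 16) - 1 = 20

2P = (16, 20)


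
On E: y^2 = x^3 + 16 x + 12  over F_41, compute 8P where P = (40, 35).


k = 8 = 1000_2 (binary, LSB first: 0001)
Double-and-add from P = (40, 35):
  bit 0 = 0: acc unchanged = O
  bit 1 = 0: acc unchanged = O
  bit 2 = 0: acc unchanged = O
  bit 3 = 1: acc = O + (40, 6) = (40, 6)

8P = (40, 6)


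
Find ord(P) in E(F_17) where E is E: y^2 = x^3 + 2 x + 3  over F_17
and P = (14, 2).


Compute successive multiples of P until we hit O:
  1P = (14, 2)
  2P = (15, 12)
  3P = (3, 6)
  4P = (8, 2)
  5P = (12, 15)
  6P = (12, 2)
  7P = (8, 15)
  8P = (3, 11)
  ... (continuing to 11P)
  11P = O

ord(P) = 11


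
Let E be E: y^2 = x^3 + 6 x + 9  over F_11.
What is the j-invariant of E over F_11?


Delta = -16(4 a^3 + 27 b^2) mod 11 = 2
-1728 * (4 a)^3 = -1728 * (4*6)^3 mod 11 = 3
j = 3 * 2^(-1) mod 11 = 7

j = 7 (mod 11)


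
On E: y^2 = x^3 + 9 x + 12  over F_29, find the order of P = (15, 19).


Compute successive multiples of P until we hit O:
  1P = (15, 19)
  2P = (4, 5)
  3P = (26, 25)
  4P = (1, 15)
  5P = (19, 13)
  6P = (19, 16)
  7P = (1, 14)
  8P = (26, 4)
  ... (continuing to 11P)
  11P = O

ord(P) = 11


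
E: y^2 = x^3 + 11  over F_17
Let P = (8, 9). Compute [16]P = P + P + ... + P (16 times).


k = 16 = 10000_2 (binary, LSB first: 00001)
Double-and-add from P = (8, 9):
  bit 0 = 0: acc unchanged = O
  bit 1 = 0: acc unchanged = O
  bit 2 = 0: acc unchanged = O
  bit 3 = 0: acc unchanged = O
  bit 4 = 1: acc = O + (9, 14) = (9, 14)

16P = (9, 14)


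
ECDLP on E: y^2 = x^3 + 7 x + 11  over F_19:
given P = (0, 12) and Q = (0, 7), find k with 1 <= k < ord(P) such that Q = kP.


Enumerate multiples of P until we hit Q = (0, 7):
  1P = (0, 12)
  2P = (5, 0)
  3P = (0, 7)
Match found at i = 3.

k = 3


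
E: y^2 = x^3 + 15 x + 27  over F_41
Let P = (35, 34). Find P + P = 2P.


Doubling: s = (3 x1^2 + a) / (2 y1)
s = (3*35^2 + 15) / (2*34) mod 41 = 0
x3 = s^2 - 2 x1 mod 41 = 0^2 - 2*35 = 12
y3 = s (x1 - x3) - y1 mod 41 = 0 * (35 - 12) - 34 = 7

2P = (12, 7)


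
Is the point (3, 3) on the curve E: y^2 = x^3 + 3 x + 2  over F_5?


Check whether y^2 = x^3 + 3 x + 2 (mod 5) for (x, y) = (3, 3).
LHS: y^2 = 3^2 mod 5 = 4
RHS: x^3 + 3 x + 2 = 3^3 + 3*3 + 2 mod 5 = 3
LHS != RHS

No, not on the curve


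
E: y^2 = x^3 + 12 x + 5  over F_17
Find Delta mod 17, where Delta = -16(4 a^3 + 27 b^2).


4 a^3 + 27 b^2 = 4*12^3 + 27*5^2 = 6912 + 675 = 7587
Delta = -16 * (7587) = -121392
Delta mod 17 = 5

Delta = 5 (mod 17)


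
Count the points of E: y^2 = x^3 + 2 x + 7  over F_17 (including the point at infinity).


For each x in F_17, count y with y^2 = x^3 + 2 x + 7 mod 17:
  x = 2: RHS = 2, y in [6, 11]  -> 2 point(s)
  x = 8: RHS = 8, y in [5, 12]  -> 2 point(s)
  x = 11: RHS = 0, y in [0]  -> 1 point(s)
  x = 12: RHS = 8, y in [5, 12]  -> 2 point(s)
  x = 14: RHS = 8, y in [5, 12]  -> 2 point(s)
  x = 16: RHS = 4, y in [2, 15]  -> 2 point(s)
Affine points: 11. Add the point at infinity: total = 12.

#E(F_17) = 12


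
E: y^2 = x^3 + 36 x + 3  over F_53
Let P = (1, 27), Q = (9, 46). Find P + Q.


P != Q, so use the chord formula.
s = (y2 - y1) / (x2 - x1) = (19) / (8) mod 53 = 9
x3 = s^2 - x1 - x2 mod 53 = 9^2 - 1 - 9 = 18
y3 = s (x1 - x3) - y1 mod 53 = 9 * (1 - 18) - 27 = 32

P + Q = (18, 32)


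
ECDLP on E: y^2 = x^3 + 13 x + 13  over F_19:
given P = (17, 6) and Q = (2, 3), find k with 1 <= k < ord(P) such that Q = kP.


Enumerate multiples of P until we hit Q = (2, 3):
  1P = (17, 6)
  2P = (9, 17)
  3P = (13, 17)
  4P = (12, 4)
  5P = (16, 2)
  6P = (2, 16)
  7P = (11, 9)
  8P = (15, 12)
  9P = (15, 7)
  10P = (11, 10)
  11P = (2, 3)
Match found at i = 11.

k = 11


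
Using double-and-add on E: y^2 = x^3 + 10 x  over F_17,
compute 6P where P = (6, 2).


k = 6 = 110_2 (binary, LSB first: 011)
Double-and-add from P = (6, 2):
  bit 0 = 0: acc unchanged = O
  bit 1 = 1: acc = O + (4, 6) = (4, 6)
  bit 2 = 1: acc = (4, 6) + (13, 10) = (13, 7)

6P = (13, 7)


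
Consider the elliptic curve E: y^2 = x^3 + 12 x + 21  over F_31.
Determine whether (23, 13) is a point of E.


Check whether y^2 = x^3 + 12 x + 21 (mod 31) for (x, y) = (23, 13).
LHS: y^2 = 13^2 mod 31 = 14
RHS: x^3 + 12 x + 21 = 23^3 + 12*23 + 21 mod 31 = 2
LHS != RHS

No, not on the curve


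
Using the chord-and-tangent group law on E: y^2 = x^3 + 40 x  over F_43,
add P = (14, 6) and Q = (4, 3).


P != Q, so use the chord formula.
s = (y2 - y1) / (x2 - x1) = (40) / (33) mod 43 = 39
x3 = s^2 - x1 - x2 mod 43 = 39^2 - 14 - 4 = 41
y3 = s (x1 - x3) - y1 mod 43 = 39 * (14 - 41) - 6 = 16

P + Q = (41, 16)


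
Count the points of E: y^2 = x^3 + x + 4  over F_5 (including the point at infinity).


For each x in F_5, count y with y^2 = x^3 + 1 x + 4 mod 5:
  x = 0: RHS = 4, y in [2, 3]  -> 2 point(s)
  x = 1: RHS = 1, y in [1, 4]  -> 2 point(s)
  x = 2: RHS = 4, y in [2, 3]  -> 2 point(s)
  x = 3: RHS = 4, y in [2, 3]  -> 2 point(s)
Affine points: 8. Add the point at infinity: total = 9.

#E(F_5) = 9


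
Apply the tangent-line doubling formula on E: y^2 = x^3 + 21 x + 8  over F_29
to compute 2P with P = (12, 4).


Doubling: s = (3 x1^2 + a) / (2 y1)
s = (3*12^2 + 21) / (2*4) mod 29 = 24
x3 = s^2 - 2 x1 mod 29 = 24^2 - 2*12 = 1
y3 = s (x1 - x3) - y1 mod 29 = 24 * (12 - 1) - 4 = 28

2P = (1, 28)


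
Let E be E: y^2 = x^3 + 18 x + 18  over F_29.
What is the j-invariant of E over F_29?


Delta = -16(4 a^3 + 27 b^2) mod 29 = 26
-1728 * (4 a)^3 = -1728 * (4*18)^3 mod 29 = 13
j = 13 * 26^(-1) mod 29 = 15

j = 15 (mod 29)


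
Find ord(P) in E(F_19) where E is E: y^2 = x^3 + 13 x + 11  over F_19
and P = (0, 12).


Compute successive multiples of P until we hit O:
  1P = (0, 12)
  2P = (6, 18)
  3P = (14, 12)
  4P = (5, 7)
  5P = (15, 3)
  6P = (15, 16)
  7P = (5, 12)
  8P = (14, 7)
  ... (continuing to 11P)
  11P = O

ord(P) = 11


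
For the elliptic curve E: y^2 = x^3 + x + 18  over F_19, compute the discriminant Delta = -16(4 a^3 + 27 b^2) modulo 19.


4 a^3 + 27 b^2 = 4*1^3 + 27*18^2 = 4 + 8748 = 8752
Delta = -16 * (8752) = -140032
Delta mod 19 = 17

Delta = 17 (mod 19)


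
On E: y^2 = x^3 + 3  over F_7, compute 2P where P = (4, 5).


Doubling: s = (3 x1^2 + a) / (2 y1)
s = (3*4^2 + 0) / (2*5) mod 7 = 2
x3 = s^2 - 2 x1 mod 7 = 2^2 - 2*4 = 3
y3 = s (x1 - x3) - y1 mod 7 = 2 * (4 - 3) - 5 = 4

2P = (3, 4)


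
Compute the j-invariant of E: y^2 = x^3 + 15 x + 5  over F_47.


Delta = -16(4 a^3 + 27 b^2) mod 47 = 22
-1728 * (4 a)^3 = -1728 * (4*15)^3 mod 47 = 9
j = 9 * 22^(-1) mod 47 = 41

j = 41 (mod 47)


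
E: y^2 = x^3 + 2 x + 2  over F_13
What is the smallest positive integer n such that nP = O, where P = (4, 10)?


Compute successive multiples of P until we hit O:
  1P = (4, 10)
  2P = (8, 6)
  3P = (2, 1)
  4P = (11, 4)
  5P = (12, 8)
  6P = (6, 10)
  7P = (3, 3)
  8P = (3, 10)
  ... (continuing to 15P)
  15P = O

ord(P) = 15


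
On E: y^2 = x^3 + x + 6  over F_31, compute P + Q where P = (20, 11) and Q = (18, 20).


P != Q, so use the chord formula.
s = (y2 - y1) / (x2 - x1) = (9) / (29) mod 31 = 11
x3 = s^2 - x1 - x2 mod 31 = 11^2 - 20 - 18 = 21
y3 = s (x1 - x3) - y1 mod 31 = 11 * (20 - 21) - 11 = 9

P + Q = (21, 9)


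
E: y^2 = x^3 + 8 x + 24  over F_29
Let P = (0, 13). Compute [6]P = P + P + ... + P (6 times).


k = 6 = 110_2 (binary, LSB first: 011)
Double-and-add from P = (0, 13):
  bit 0 = 0: acc unchanged = O
  bit 1 = 1: acc = O + (20, 21) = (20, 21)
  bit 2 = 1: acc = (20, 21) + (27, 0) = (20, 8)

6P = (20, 8)


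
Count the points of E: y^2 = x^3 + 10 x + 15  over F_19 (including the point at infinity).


For each x in F_19, count y with y^2 = x^3 + 10 x + 15 mod 19:
  x = 1: RHS = 7, y in [8, 11]  -> 2 point(s)
  x = 2: RHS = 5, y in [9, 10]  -> 2 point(s)
  x = 4: RHS = 5, y in [9, 10]  -> 2 point(s)
  x = 5: RHS = 0, y in [0]  -> 1 point(s)
  x = 6: RHS = 6, y in [5, 14]  -> 2 point(s)
  x = 9: RHS = 17, y in [6, 13]  -> 2 point(s)
  x = 12: RHS = 1, y in [1, 18]  -> 2 point(s)
  x = 13: RHS = 5, y in [9, 10]  -> 2 point(s)
  x = 14: RHS = 11, y in [7, 12]  -> 2 point(s)
  x = 15: RHS = 6, y in [5, 14]  -> 2 point(s)
  x = 17: RHS = 6, y in [5, 14]  -> 2 point(s)
  x = 18: RHS = 4, y in [2, 17]  -> 2 point(s)
Affine points: 23. Add the point at infinity: total = 24.

#E(F_19) = 24


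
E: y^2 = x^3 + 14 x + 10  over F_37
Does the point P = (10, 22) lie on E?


Check whether y^2 = x^3 + 14 x + 10 (mod 37) for (x, y) = (10, 22).
LHS: y^2 = 22^2 mod 37 = 3
RHS: x^3 + 14 x + 10 = 10^3 + 14*10 + 10 mod 37 = 3
LHS = RHS

Yes, on the curve


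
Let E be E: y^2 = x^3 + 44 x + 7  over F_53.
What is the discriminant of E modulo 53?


4 a^3 + 27 b^2 = 4*44^3 + 27*7^2 = 340736 + 1323 = 342059
Delta = -16 * (342059) = -5472944
Delta mod 53 = 48

Delta = 48 (mod 53)


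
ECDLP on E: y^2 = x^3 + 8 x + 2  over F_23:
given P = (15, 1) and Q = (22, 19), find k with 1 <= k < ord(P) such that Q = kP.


Enumerate multiples of P until we hit Q = (22, 19):
  1P = (15, 1)
  2P = (11, 8)
  3P = (13, 7)
  4P = (4, 12)
  5P = (5, 12)
  6P = (21, 1)
  7P = (10, 22)
  8P = (0, 5)
  9P = (14, 11)
  10P = (2, 7)
  11P = (22, 4)
  12P = (12, 20)
  13P = (8, 16)
  14P = (6, 6)
  15P = (6, 17)
  16P = (8, 7)
  17P = (12, 3)
  18P = (22, 19)
Match found at i = 18.

k = 18


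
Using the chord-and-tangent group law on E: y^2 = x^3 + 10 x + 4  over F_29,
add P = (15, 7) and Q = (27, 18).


P != Q, so use the chord formula.
s = (y2 - y1) / (x2 - x1) = (11) / (12) mod 29 = 13
x3 = s^2 - x1 - x2 mod 29 = 13^2 - 15 - 27 = 11
y3 = s (x1 - x3) - y1 mod 29 = 13 * (15 - 11) - 7 = 16

P + Q = (11, 16)


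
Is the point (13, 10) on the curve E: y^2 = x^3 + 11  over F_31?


Check whether y^2 = x^3 + 0 x + 11 (mod 31) for (x, y) = (13, 10).
LHS: y^2 = 10^2 mod 31 = 7
RHS: x^3 + 0 x + 11 = 13^3 + 0*13 + 11 mod 31 = 7
LHS = RHS

Yes, on the curve
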